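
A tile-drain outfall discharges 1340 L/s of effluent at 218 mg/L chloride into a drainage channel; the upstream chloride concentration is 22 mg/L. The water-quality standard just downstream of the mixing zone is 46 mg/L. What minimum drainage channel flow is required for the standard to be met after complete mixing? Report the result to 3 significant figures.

9600 L/s

Set C_mix = 46: (Q·22.00 + 1340·218.0) / (Q + 1340) = 46
→ Q = 1340·(218.0 − 46)/(46 − 22.00) = 9603 L/s.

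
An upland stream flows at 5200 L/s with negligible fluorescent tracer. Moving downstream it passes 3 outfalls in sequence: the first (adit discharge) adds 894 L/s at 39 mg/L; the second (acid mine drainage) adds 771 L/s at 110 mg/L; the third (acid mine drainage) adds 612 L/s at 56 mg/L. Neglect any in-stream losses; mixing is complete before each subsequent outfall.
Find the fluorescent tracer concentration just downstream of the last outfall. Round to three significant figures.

20.6 mg/L

Below outfall 1: Q → 6094 L/s, C = (5200·0 + 894.0·39.00)/6094 = 5.721 mg/L.
Below outfall 2: Q → 6865 L/s, C = (6094·5.721 + 771.0·110.0)/6865 = 17.43 mg/L.
Below outfall 3: Q → 7477 L/s, C = (6865·17.43 + 612.0·56.00)/7477 = 20.59 mg/L.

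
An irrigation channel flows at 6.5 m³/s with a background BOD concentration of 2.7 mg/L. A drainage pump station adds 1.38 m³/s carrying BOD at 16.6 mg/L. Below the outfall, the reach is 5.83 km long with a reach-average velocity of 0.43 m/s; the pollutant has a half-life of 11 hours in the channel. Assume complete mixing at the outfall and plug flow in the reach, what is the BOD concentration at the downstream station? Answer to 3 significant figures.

4.05 mg/L

Mixed concentration C = ΣQC/ΣQ = (6.500·2.700 + 1.380·16.60) / 7.880 = 40.46/7.880 = 5.134 mg/L.
Travel time t = 5.83·1000 / 0.43 = 13560 s = 3.766 h.
Half-life 11 h → k = ln 2 / 11 = 0.06301 h⁻¹ = 1.512 d⁻¹.
First-order decay: C = 5.134·exp(−k·t) = 5.134·0.7887 = 4.050 mg/L.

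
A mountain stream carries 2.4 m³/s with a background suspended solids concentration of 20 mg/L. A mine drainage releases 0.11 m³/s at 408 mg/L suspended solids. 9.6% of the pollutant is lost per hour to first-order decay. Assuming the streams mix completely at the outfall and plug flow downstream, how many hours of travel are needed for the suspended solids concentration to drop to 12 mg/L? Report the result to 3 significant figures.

Conservation of mass: C = (2.400·20.00 + 0.1100·408.0) / 2.510 = 92.88/2.510 = 37.00 mg/L.
9.6%/h lost → k = −ln(1 − 0.096) = 0.1009 h⁻¹.
37.00·exp(−k·t) = 12 → t = ln(37.00/12)/k = 40170 s = 11.16 h.

11.2 h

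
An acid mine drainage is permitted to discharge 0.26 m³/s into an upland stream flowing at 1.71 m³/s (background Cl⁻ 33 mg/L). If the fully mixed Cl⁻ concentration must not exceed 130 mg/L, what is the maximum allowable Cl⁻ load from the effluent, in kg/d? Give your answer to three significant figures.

Mass balance at the limit: 1.710·33.00 + 0.2600·Cₑ = 1.970·130 → Cₑ = 768.0 mg/L.
Load = 0.2600 m³/s × 768.0 g/m³ × 86 400 s/d = 17250 kg/d.

17300 kg/d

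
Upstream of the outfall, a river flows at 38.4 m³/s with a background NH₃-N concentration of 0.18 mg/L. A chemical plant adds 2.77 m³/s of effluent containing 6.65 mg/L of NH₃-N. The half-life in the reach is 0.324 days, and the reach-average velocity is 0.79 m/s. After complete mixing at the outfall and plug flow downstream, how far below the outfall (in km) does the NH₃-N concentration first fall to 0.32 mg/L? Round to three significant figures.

Mixed concentration C = ΣQC/ΣQ = (38.40·0.1800 + 2.770·6.650) / 41.17 = 25.33/41.17 = 0.6153 mg/L.
Half-life 0.324 d → k = ln 2 / 0.324 = 2.139 d⁻¹.
Set 0.6153·exp(−k·t) = 0.32 → t = ln(0.6153/0.32)/k = 26410 s = 7.335 h.
Distance = v·t = 0.79·26410 = 20860 m = 20.86 km.

20.9 km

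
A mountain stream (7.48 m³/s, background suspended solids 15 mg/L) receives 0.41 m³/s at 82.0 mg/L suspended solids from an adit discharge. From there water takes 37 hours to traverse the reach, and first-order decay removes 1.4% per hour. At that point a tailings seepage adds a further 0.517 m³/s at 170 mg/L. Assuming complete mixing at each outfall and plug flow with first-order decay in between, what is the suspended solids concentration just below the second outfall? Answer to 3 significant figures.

20.7 mg/L

Mass balance: C = (7.480·15.00 + 0.4100·82.00) / 7.890 = 145.8/7.890 = 18.48 mg/L; combined flow 7.890 m³/s.
1.4%/h lost → k = −ln(1 − 0.014) = 0.01410 h⁻¹.
Applying C = C₀e^(−kt): 18.48 × 0.5935 = 10.97 mg/L.
At the second outfall, C = (7.890·10.97 + 0.5170·170.0) / (7.890 + 0.5170) = 20.75 mg/L.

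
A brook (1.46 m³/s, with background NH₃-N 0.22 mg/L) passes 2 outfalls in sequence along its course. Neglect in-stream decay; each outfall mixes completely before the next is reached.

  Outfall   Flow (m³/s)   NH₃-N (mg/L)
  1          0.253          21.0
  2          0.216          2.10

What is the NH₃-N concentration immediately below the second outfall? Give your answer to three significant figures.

3.16 mg/L

Below outfall 1: Q → 1.713 m³/s, C = (1.460·0.2200 + 0.2530·21.00)/1.713 = 3.289 mg/L.
Below outfall 2: Q → 1.929 m³/s, C = (1.713·3.289 + 0.2160·2.100)/1.929 = 3.156 mg/L.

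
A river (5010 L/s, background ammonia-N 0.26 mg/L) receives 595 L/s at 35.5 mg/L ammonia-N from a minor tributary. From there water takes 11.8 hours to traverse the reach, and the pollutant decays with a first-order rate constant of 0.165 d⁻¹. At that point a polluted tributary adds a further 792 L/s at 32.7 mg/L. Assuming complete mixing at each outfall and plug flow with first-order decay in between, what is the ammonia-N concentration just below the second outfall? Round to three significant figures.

7.28 mg/L

After mixing, C = (5010·0.2600 + 595.0·35.50) / 5605 = 22430/5605 = 4.001 mg/L; combined flow 5605 L/s.
After decay, C = 4.001 × e^(−kt) = 4.001 × 0.9221 = 3.689 mg/L.
Second outfall: C = (5605·3.689 + 792.0·32.70)/6397 = 7.281 mg/L.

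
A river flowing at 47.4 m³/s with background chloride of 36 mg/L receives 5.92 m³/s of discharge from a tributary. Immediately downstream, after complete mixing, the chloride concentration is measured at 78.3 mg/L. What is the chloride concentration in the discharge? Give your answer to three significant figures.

Mass balance: 47.40·36.00 + 5.920·Cₑ = 53.32·78.30
→ Cₑ = (53.32·78.30 − 47.40·36.00) / 5.920 = 417.0 mg/L.

417 mg/L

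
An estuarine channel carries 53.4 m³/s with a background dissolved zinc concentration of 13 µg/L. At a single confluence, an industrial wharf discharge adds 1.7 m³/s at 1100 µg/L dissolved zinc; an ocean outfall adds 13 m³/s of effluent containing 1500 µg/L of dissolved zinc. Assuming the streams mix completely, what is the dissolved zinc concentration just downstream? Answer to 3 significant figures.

After mixing, C = (53.40·13.00 + 1.700·1100 + 13.00·1500) / 68.10 = 22060/68.10 = 324.0 µg/L.

324 µg/L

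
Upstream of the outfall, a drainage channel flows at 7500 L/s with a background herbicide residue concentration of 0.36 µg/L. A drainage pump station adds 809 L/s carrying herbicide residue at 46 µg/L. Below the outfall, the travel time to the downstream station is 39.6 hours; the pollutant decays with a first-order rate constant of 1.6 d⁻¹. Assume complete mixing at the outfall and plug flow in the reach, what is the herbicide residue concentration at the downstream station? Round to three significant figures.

0.343 µg/L

Conservation of mass: C = (7500·0.3600 + 809.0·46.00) / 8309 = 39910/8309 = 4.804 µg/L.
First-order decay: C = 4.804·exp(−k·t) = 4.804·0.07136 = 0.3428 µg/L.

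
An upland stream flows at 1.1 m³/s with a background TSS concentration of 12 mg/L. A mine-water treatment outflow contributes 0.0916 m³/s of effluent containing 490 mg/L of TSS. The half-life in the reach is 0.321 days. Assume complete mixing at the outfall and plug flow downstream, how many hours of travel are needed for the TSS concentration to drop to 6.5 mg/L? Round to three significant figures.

22.4 h

After mixing, C = (1.100·12.00 + 0.09160·490.0) / 1.192 = 58.08/1.192 = 48.74 mg/L.
Half-life 0.321 d → k = ln 2 / 0.321 = 2.159 d⁻¹.
48.74·exp(−k·t) = 6.5 → t = ln(48.74/6.5)/k = 80620 s = 22.39 h.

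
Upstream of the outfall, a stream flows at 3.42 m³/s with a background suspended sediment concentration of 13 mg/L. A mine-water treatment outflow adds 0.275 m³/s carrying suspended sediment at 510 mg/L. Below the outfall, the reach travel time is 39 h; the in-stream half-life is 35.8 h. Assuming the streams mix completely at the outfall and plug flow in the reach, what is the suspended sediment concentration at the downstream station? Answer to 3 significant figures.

23.5 mg/L

Conservation of mass: C = (3.420·13.00 + 0.2750·510.0) / 3.695 = 184.7/3.695 = 49.99 mg/L.
Half-life 35.8 h → k = ln 2 / 35.8 = 0.01936 h⁻¹ = 0.4647 d⁻¹.
Decay over the reach: 49.99·exp(−kt) = 49.99·0.4700 = 23.49 mg/L.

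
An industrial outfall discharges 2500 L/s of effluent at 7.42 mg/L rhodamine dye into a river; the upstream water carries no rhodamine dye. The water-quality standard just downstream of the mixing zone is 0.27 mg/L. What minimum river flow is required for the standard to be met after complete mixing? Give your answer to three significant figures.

Set C_mix = 0.27: (Q·0 + 2500·7.420) / (Q + 2500) = 0.27
→ Q = 2500·(7.420 − 0.27)/(0.27 − 0) = 66200 L/s.

66200 L/s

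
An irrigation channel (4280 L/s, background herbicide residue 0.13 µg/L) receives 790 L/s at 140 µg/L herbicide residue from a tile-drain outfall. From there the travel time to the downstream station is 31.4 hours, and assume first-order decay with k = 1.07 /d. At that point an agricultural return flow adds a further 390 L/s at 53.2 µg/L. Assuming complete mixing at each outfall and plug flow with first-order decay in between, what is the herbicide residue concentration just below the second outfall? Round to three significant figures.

Flow-weighted average: C = (4280·0.1300 + 790.0·140.0) / 5070 = 111200/5070 = 21.92 µg/L; combined flow 5070 L/s.
Applying C = C₀e^(−kt): 21.92 × 0.2466 = 5.407 µg/L.
At the second outfall, C = (5070·5.407 + 390.0·53.20) / (5070 + 390.0) = 8.821 µg/L.

8.82 µg/L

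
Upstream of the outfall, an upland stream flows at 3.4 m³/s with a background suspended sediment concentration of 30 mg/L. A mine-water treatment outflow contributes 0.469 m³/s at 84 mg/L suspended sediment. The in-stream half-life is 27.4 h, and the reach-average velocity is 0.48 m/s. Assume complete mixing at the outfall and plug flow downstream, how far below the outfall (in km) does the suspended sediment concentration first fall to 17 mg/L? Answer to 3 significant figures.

52.3 km

Mass balance: C = (3.400·30.00 + 0.4690·84.00) / 3.869 = 141.4/3.869 = 36.55 mg/L.
Half-life 27.4 h → k = ln 2 / 27.4 = 0.02530 h⁻¹ = 0.6071 d⁻¹.
Set 36.55·exp(−k·t) = 17 → t = ln(36.55/17)/k = 108900 s = 30.25 h.
Distance = v·t = 0.48·108900 = 52280 m = 52.28 km.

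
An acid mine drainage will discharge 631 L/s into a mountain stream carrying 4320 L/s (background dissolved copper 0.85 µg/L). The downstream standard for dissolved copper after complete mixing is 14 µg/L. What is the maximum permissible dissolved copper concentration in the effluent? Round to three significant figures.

At the limit, (Qr·Cr + Qe·Cₑ)/(Qr + Qe) = 14:
Cₑ = (4951·14 − 4320·0.8500) / 631.0 = 104.0 µg/L.

104 µg/L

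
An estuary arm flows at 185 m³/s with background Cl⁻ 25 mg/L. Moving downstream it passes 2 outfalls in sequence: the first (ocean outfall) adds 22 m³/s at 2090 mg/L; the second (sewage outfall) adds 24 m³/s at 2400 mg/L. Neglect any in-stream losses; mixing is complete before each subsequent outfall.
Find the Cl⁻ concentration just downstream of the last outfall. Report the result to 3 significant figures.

Below outfall 1: Q → 207.0 m³/s, C = (185.0·25.00 + 22.00·2090)/207.0 = 244.5 mg/L.
Below outfall 2: Q → 231.0 m³/s, C = (207.0·244.5 + 24.00·2400)/231.0 = 468.4 mg/L.

468 mg/L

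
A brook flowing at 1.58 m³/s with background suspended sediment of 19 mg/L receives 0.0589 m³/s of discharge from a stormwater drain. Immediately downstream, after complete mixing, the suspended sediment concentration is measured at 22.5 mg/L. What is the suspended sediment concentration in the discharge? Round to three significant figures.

116 mg/L

Mass balance: 1.580·19.00 + 0.05890·Cₑ = 1.639·22.50
→ Cₑ = (1.639·22.50 − 1.580·19.00) / 0.05890 = 116.4 mg/L.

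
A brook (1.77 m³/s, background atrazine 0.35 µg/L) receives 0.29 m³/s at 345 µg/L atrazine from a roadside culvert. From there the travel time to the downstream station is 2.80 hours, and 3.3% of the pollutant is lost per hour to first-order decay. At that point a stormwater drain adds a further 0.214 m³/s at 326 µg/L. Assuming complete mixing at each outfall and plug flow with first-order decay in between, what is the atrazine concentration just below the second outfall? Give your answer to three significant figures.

71.0 µg/L

After mixing, C = (1.770·0.3500 + 0.2900·345.0) / 2.060 = 100.7/2.060 = 48.87 µg/L; combined flow 2.060 m³/s.
3.3%/h lost → k = −ln(1 − 0.033) = 0.03356 h⁻¹.
Applying C = C₀e^(−kt): 48.87 × 0.9103 = 44.49 µg/L.
At the second outfall, C = (2.060·44.49 + 0.2140·326.0) / (2.060 + 0.2140) = 70.98 µg/L.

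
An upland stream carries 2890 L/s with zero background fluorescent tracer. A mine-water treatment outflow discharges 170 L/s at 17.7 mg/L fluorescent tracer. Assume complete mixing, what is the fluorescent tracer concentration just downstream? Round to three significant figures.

Flow-weighted average: C = (2890·0 + 170.0·17.70) / 3060 = 3009/3060 = 0.9833 mg/L.

0.983 mg/L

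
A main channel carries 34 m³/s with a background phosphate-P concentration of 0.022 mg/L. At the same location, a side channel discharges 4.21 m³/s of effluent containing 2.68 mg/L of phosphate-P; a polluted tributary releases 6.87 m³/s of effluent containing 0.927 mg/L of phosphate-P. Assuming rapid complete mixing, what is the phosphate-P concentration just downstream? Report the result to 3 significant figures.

Mixed concentration C = ΣQC/ΣQ = (34.00·0.02200 + 4.210·2.680 + 6.870·0.9270) / 45.08 = 18.40/45.08 = 0.4081 mg/L.

0.408 mg/L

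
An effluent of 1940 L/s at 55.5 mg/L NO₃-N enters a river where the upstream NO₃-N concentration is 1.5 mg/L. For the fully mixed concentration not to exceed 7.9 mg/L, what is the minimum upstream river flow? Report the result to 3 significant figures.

Set C_mix = 7.9: (Q·1.500 + 1940·55.50) / (Q + 1940) = 7.9
→ Q = 1940·(55.50 − 7.9)/(7.9 − 1.500) = 14430 L/s.

14400 L/s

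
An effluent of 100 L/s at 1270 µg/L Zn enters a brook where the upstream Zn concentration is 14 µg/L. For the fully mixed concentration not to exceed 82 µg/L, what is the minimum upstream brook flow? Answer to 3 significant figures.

1750 L/s

Set C_mix = 82: (Q·14.00 + 100.0·1270) / (Q + 100.0) = 82
→ Q = 100.0·(1270 − 82)/(82 − 14.00) = 1747 L/s.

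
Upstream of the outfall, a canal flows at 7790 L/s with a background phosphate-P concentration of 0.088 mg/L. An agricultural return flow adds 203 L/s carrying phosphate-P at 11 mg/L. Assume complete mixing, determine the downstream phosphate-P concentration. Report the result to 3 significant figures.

Conservation of mass: C = (7790·0.08800 + 203.0·11.00) / 7993 = 2919/7993 = 0.3651 mg/L.

0.365 mg/L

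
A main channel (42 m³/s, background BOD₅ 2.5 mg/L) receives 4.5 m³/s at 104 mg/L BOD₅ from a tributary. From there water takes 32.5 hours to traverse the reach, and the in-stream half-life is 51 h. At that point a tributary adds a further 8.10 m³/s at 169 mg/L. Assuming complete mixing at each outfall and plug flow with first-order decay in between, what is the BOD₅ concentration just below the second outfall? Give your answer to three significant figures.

31.8 mg/L

After mixing, C = (42.00·2.500 + 4.500·104.0) / 46.50 = 573.0/46.50 = 12.32 mg/L; combined flow 46.50 m³/s.
Half-life 51 h → k = ln 2 / 51 = 0.01359 h⁻¹ = 0.3262 d⁻¹.
Applying C = C₀e^(−kt): 12.32 × 0.6429 = 7.923 mg/L.
Second outfall: C = (46.50·7.923 + 8.100·169.0)/54.60 = 31.82 mg/L.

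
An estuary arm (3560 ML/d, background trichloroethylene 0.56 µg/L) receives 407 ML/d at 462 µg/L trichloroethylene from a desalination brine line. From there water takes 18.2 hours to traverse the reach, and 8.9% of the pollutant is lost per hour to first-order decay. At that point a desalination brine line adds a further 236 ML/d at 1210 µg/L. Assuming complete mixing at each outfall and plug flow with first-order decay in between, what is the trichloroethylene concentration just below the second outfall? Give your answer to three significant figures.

Conservation of mass: C = (3560·0.5600 + 407.0·462.0) / 3967 = 190000/3967 = 47.90 µg/L; combined flow 3967 ML/d.
8.9%/h lost → k = −ln(1 − 0.089) = 0.09321 h⁻¹.
First-order decay: C = 47.90·exp(−k·t) = 47.90·0.1833 = 8.782 µg/L.
At the second outfall, C = (3967·8.782 + 236.0·1210) / (3967 + 236.0) = 76.23 µg/L.

76.2 µg/L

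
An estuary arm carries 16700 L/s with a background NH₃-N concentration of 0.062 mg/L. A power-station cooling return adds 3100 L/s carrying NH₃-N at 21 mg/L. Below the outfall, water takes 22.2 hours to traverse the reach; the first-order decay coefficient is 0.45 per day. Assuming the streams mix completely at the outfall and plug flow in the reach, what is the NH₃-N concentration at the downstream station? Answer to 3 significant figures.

Conservation of mass: C = (16700·0.06200 + 3100·21.00) / 19800 = 66140/19800 = 3.340 mg/L.
After decay, C = 3.340 × e^(−kt) = 3.340 × 0.6595 = 2.203 mg/L.

2.20 mg/L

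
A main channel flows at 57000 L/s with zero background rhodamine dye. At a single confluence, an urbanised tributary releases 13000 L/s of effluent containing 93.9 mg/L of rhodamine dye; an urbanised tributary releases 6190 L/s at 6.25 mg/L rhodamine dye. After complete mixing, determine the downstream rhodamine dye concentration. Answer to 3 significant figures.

16.5 mg/L

Mixed concentration C = ΣQC/ΣQ = (57000·0 + 13000·93.90 + 6190·6.250) / 76190 = 1259000/76190 = 16.53 mg/L.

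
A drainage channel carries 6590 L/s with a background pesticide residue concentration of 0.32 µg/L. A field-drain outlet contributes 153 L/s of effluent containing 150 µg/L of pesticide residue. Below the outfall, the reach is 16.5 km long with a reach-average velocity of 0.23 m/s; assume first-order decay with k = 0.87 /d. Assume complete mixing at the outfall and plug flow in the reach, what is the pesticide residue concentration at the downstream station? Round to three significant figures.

1.80 µg/L

Mass balance: C = (6590·0.3200 + 153.0·150.0) / 6743 = 25060/6743 = 3.716 µg/L.
Travel time t = 16.5·1000 / 0.23 = 71740 s = 19.93 h.
Decay over the reach: 3.716·exp(−kt) = 3.716·0.4856 = 1.805 µg/L.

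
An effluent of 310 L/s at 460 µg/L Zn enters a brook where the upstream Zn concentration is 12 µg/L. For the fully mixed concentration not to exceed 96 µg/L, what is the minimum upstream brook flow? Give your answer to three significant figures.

1340 L/s

Set C_mix = 96: (Q·12.00 + 310.0·460.0) / (Q + 310.0) = 96
→ Q = 310.0·(460.0 − 96)/(96 − 12.00) = 1343 L/s.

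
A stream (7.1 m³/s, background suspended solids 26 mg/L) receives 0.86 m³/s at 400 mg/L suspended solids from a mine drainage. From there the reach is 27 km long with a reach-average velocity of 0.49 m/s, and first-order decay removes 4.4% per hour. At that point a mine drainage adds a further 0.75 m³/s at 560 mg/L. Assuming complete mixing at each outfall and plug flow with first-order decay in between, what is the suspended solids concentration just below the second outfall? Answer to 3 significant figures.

After mixing, C = (7.100·26.00 + 0.8600·400.0) / 7.960 = 528.6/7.960 = 66.41 mg/L; combined flow 7.960 m³/s.
Travel time t = 27·1000 / 0.49 = 55100 s = 15.31 h.
4.4%/h lost → k = −ln(1 − 0.044) = 0.04500 h⁻¹.
After decay, C = 66.41 × e^(−kt) = 66.41 × 0.5022 = 33.35 mg/L.
Second outfall: C = (7.960·33.35 + 0.7500·560.0)/8.710 = 78.70 mg/L.

78.7 mg/L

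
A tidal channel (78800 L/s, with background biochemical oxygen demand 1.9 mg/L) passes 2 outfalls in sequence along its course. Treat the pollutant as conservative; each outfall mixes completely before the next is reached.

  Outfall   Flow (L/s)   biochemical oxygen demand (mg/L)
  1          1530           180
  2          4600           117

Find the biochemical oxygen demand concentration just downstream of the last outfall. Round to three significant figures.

After outfall 1: Q = 78800 + 1530 = 80330 L/s; C = (78800·1.900 + 1530·180.0)/80330 = 5.292 mg/L.
After outfall 2: Q = 80330 + 4600 = 84930 L/s; C = (80330·5.292 + 4600·117.0)/84930 = 11.34 mg/L.

11.3 mg/L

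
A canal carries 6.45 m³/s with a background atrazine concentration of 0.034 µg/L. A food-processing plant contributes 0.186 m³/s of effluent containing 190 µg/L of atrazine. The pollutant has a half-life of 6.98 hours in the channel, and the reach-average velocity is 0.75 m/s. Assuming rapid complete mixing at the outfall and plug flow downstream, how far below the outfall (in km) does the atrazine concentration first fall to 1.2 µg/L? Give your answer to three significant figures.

40.7 km

Flow-weighted average: C = (6.450·0.03400 + 0.1860·190.0) / 6.636 = 35.56/6.636 = 5.359 µg/L.
Half-life 6.98 h → k = ln 2 / 6.98 = 0.09930 h⁻¹ = 2.383 d⁻¹.
Set 5.359·exp(−k·t) = 1.2 → t = ln(5.359/1.2)/k = 54250 s = 15.07 h.
Distance = v·t = 0.75·54250 = 40680 m = 40.68 km.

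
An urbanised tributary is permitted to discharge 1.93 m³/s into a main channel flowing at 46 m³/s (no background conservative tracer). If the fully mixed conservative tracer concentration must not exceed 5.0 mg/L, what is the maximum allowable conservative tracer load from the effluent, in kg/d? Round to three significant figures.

Mass balance at the limit: 46.00·0 + 1.930·Cₑ = 47.93·5.0 → Cₑ = 124.2 mg/L.
Load = 1.930 m³/s × 124.2 g/m³ × 86 400 s/d = 20710 kg/d.

20700 kg/d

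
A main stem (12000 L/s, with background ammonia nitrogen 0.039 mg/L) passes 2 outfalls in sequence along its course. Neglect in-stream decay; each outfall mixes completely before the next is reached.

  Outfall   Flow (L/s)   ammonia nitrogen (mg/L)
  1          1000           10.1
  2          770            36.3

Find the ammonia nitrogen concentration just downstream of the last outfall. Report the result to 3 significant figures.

2.80 mg/L

Below outfall 1: Q → 13000 L/s, C = (12000·0.03900 + 1000·10.10)/13000 = 0.8129 mg/L.
Below outfall 2: Q → 13770 L/s, C = (13000·0.8129 + 770.0·36.30)/13770 = 2.797 mg/L.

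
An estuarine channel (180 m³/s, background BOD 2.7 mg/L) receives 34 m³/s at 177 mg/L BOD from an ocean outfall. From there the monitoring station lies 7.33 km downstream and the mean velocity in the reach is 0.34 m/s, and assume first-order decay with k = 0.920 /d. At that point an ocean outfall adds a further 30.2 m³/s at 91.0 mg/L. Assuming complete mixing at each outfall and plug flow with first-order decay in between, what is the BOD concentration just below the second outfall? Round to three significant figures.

Flow-weighted average: C = (180.0·2.700 + 34.00·177.0) / 214.0 = 6504/214.0 = 30.39 mg/L; combined flow 214.0 m³/s.
Travel time t = 7.33·1000 / 0.34 = 21560 s = 5.989 h.
First-order decay: C = 30.39·exp(−k·t) = 30.39·0.7949 = 24.16 mg/L.
Second outfall: C = (214.0·24.16 + 30.20·91.00)/244.2 = 32.42 mg/L.

32.4 mg/L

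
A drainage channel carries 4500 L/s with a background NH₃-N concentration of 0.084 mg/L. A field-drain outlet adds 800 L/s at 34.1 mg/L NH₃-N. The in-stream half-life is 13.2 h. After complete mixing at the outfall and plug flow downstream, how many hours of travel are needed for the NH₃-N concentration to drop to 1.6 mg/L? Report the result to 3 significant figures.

Mass balance: C = (4500·0.08400 + 800.0·34.10) / 5300 = 27660/5300 = 5.218 mg/L.
Half-life 13.2 h → k = ln 2 / 13.2 = 0.05251 h⁻¹ = 1.260 d⁻¹.
5.218·exp(−k·t) = 1.6 → t = ln(5.218/1.6)/k = 81050 s = 22.51 h.

22.5 h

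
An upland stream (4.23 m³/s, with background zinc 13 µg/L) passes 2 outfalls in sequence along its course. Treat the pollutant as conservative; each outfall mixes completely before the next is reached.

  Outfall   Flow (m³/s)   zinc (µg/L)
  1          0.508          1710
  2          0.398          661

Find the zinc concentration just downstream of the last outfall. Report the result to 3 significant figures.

Below outfall 1: Q → 4.738 m³/s, C = (4.230·13.00 + 0.5080·1710)/4.738 = 194.9 µg/L.
Below outfall 2: Q → 5.136 m³/s, C = (4.738·194.9 + 0.3980·661.0)/5.136 = 231.1 µg/L.

231 µg/L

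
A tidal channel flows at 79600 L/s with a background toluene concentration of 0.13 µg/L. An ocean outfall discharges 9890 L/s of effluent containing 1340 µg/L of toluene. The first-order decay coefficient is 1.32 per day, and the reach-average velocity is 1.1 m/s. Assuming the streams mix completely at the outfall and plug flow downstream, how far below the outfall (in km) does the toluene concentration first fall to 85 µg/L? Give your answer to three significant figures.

40.0 km

Mass balance: C = (79600·0.1300 + 9890·1340) / 89490 = 13260000/89490 = 148.2 µg/L.
Set 148.2·exp(−k·t) = 85 → t = ln(148.2/85)/k = 36390 s = 10.11 h.
Distance = v·t = 1.1·36390 = 40030 m = 40.03 km.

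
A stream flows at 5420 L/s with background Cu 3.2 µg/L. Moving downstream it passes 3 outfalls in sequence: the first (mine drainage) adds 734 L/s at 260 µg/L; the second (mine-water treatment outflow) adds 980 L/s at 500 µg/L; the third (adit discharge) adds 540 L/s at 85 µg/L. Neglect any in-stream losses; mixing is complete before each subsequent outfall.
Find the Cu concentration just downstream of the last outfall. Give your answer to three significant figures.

97.0 µg/L

Below outfall 1: Q → 6154 L/s, C = (5420·3.200 + 734.0·260.0)/6154 = 33.83 µg/L.
Below outfall 2: Q → 7134 L/s, C = (6154·33.83 + 980.0·500.0)/7134 = 97.87 µg/L.
Below outfall 3: Q → 7674 L/s, C = (7134·97.87 + 540.0·85.00)/7674 = 96.96 µg/L.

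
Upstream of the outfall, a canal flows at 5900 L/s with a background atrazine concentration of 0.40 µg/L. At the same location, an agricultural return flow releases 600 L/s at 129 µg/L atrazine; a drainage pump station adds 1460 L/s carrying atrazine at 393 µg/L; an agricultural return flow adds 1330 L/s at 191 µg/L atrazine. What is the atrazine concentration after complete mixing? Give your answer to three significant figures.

97.7 µg/L

Mass balance: C = (5900·0.4000 + 600.0·129.0 + 1460·393.0 + 1330·191.0) / 9290 = 907600/9290 = 97.69 µg/L.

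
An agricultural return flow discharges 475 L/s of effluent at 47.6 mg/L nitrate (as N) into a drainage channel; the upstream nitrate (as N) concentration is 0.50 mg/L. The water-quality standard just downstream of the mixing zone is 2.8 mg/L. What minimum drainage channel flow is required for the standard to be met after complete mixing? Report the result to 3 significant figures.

9250 L/s

Set C_mix = 2.8: (Q·0.5000 + 475.0·47.60) / (Q + 475.0) = 2.8
→ Q = 475.0·(47.60 − 2.8)/(2.8 − 0.5000) = 9252 L/s.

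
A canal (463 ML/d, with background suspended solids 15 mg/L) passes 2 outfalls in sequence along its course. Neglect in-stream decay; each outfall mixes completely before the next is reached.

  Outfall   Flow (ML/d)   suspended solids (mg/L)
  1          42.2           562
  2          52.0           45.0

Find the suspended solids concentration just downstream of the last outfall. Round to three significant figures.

After outfall 1: Q = 463.0 + 42.20 = 505.2 ML/d; C = (463.0·15.00 + 42.20·562.0)/505.2 = 60.69 mg/L.
After outfall 2: Q = 505.2 + 52.00 = 557.2 ML/d; C = (505.2·60.69 + 52.00·45.00)/557.2 = 59.23 mg/L.

59.2 mg/L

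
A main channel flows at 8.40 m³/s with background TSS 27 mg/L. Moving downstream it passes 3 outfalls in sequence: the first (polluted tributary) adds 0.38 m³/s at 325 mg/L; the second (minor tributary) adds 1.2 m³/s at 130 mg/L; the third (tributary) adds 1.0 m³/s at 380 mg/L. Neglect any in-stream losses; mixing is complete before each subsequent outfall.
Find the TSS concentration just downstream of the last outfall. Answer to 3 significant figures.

Below outfall 1: Q → 8.780 m³/s, C = (8.400·27.00 + 0.3800·325.0)/8.780 = 39.90 mg/L.
Below outfall 2: Q → 9.980 m³/s, C = (8.780·39.90 + 1.200·130.0)/9.980 = 50.73 mg/L.
Below outfall 3: Q → 10.98 m³/s, C = (9.980·50.73 + 1.000·380.0)/10.98 = 80.72 mg/L.

80.7 mg/L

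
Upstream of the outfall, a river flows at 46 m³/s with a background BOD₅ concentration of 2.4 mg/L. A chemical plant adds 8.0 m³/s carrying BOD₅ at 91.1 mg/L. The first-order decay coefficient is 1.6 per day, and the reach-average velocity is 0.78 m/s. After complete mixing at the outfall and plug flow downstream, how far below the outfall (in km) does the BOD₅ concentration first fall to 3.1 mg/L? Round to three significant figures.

After mixing, C = (46.00·2.400 + 8.000·91.10) / 54.00 = 839.2/54.00 = 15.54 mg/L.
Set 15.54·exp(−k·t) = 3.1 → t = ln(15.54/3.1)/k = 87050 s = 24.18 h.
Distance = v·t = 0.78·87050 = 67900 m = 67.90 km.

67.9 km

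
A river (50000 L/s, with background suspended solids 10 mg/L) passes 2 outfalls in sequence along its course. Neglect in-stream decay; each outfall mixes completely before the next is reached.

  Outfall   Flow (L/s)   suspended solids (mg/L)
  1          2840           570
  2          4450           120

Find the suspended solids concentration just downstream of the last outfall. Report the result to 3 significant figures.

46.3 mg/L

Outfall 1: combined Q = 52840 L/s; C = (50000·10.00 + 2840·570.0)/52840 = 40.10 mg/L.
Outfall 2: combined Q = 57290 L/s; C = (52840·40.10 + 4450·120.0)/57290 = 46.30 mg/L.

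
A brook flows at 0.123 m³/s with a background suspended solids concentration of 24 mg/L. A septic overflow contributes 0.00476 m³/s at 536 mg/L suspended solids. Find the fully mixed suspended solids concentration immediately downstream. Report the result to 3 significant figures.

43.1 mg/L

After mixing, C = (0.1230·24.00 + 0.004760·536.0) / 0.1278 = 5.503/0.1278 = 43.08 mg/L.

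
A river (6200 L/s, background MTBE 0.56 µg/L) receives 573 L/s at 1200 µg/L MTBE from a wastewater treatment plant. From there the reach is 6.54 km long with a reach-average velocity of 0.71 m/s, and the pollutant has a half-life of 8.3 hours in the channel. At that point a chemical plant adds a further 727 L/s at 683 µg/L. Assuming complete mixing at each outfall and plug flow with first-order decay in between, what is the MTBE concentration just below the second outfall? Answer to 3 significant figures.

Mixed concentration C = ΣQC/ΣQ = (6200·0.5600 + 573.0·1200) / 6773 = 691100/6773 = 102.0 µg/L; combined flow 6773 L/s.
Travel time t = 6.54·1000 / 0.71 = 9211 s = 2.559 h.
Half-life 8.3 h → k = ln 2 / 8.3 = 0.08351 h⁻¹ = 2.004 d⁻¹.
After decay, C = 102.0 × e^(−kt) = 102.0 × 0.8076 = 82.40 µg/L.
Second outfall: C = (6773·82.40 + 727.0·683.0)/7500 = 140.6 µg/L.

141 µg/L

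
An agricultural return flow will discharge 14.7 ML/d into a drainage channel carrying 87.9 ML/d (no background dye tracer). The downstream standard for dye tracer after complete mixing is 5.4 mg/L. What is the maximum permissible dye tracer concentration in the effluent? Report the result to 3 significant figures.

At the limit, (Qr·Cr + Qe·Cₑ)/(Qr + Qe) = 5.4:
Cₑ = (102.6·5.4 − 87.90·0) / 14.70 = 37.69 mg/L.

37.7 mg/L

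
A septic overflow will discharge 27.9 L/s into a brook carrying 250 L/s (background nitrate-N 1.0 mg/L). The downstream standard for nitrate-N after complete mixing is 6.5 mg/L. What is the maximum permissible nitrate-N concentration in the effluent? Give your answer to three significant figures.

At the limit, (Qr·Cr + Qe·Cₑ)/(Qr + Qe) = 6.5:
Cₑ = (277.9·6.5 − 250.0·1.000) / 27.90 = 55.78 mg/L.

55.8 mg/L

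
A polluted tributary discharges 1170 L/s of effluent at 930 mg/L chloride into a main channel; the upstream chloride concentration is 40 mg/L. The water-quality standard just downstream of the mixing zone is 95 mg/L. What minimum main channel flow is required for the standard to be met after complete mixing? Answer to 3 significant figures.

Set C_mix = 95: (Q·40.00 + 1170·930.0) / (Q + 1170) = 95
→ Q = 1170·(930.0 − 95)/(95 − 40.00) = 17760 L/s.

17800 L/s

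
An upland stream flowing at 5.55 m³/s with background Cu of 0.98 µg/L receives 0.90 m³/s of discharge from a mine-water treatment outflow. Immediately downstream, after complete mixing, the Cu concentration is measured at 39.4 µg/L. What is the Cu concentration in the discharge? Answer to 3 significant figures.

Mass balance: 5.550·0.9800 + 0.9000·Cₑ = 6.450·39.40
→ Cₑ = (6.450·39.40 − 5.550·0.9800) / 0.9000 = 276.3 µg/L.

276 µg/L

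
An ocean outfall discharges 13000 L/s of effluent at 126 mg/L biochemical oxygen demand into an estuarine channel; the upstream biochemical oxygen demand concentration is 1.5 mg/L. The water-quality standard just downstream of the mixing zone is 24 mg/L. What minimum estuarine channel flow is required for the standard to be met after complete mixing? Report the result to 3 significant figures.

Set C_mix = 24: (Q·1.500 + 13000·126.0) / (Q + 13000) = 24
→ Q = 13000·(126.0 − 24)/(24 − 1.500) = 58930 L/s.

58900 L/s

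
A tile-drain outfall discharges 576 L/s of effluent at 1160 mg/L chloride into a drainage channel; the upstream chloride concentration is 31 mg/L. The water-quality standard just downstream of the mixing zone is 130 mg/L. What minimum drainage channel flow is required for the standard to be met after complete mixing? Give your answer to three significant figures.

Set C_mix = 130: (Q·31.00 + 576.0·1160) / (Q + 576.0) = 130
→ Q = 576.0·(1160 − 130)/(130 − 31.00) = 5993 L/s.

5990 L/s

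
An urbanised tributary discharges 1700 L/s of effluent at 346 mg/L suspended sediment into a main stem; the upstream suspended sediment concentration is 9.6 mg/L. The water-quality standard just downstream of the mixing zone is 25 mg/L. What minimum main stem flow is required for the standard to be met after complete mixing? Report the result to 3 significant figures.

35400 L/s

Set C_mix = 25: (Q·9.600 + 1700·346.0) / (Q + 1700) = 25
→ Q = 1700·(346.0 − 25)/(25 − 9.600) = 35440 L/s.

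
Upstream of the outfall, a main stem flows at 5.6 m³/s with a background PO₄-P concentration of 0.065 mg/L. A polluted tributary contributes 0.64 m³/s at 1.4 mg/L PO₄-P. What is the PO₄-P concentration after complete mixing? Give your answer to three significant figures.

0.202 mg/L

Conservation of mass: C = (5.600·0.06500 + 0.6400·1.400) / 6.240 = 1.260/6.240 = 0.2019 mg/L.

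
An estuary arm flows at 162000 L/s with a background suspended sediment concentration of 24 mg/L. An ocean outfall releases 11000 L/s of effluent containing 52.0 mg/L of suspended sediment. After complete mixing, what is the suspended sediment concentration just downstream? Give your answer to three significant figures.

After mixing, C = (162000·24.00 + 11000·52.00) / 173000 = 4460000/173000 = 25.78 mg/L.

25.8 mg/L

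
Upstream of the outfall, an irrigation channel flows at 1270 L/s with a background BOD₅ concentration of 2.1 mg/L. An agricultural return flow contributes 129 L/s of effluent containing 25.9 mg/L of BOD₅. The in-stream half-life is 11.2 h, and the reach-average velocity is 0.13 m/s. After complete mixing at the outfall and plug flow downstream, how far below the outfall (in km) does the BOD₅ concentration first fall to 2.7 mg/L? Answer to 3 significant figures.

3.51 km

Flow-weighted average: C = (1270·2.100 + 129.0·25.90) / 1399 = 6008/1399 = 4.295 mg/L.
Half-life 11.2 h → k = ln 2 / 11.2 = 0.06189 h⁻¹ = 1.485 d⁻¹.
Set 4.295·exp(−k·t) = 2.7 → t = ln(4.295/2.7)/k = 27000 s = 7.499 h.
Distance = v·t = 0.13·27000 = 3510 m = 3.510 km.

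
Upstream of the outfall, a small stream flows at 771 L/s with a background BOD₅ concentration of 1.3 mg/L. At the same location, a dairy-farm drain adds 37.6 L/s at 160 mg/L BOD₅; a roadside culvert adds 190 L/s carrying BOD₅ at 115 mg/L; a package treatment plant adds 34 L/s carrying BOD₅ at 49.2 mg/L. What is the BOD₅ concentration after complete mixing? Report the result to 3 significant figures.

29.6 mg/L

Flow-weighted average: C = (771.0·1.300 + 37.60·160.0 + 190.0·115.0 + 34.00·49.20) / 1033 = 30540/1033 = 29.58 mg/L.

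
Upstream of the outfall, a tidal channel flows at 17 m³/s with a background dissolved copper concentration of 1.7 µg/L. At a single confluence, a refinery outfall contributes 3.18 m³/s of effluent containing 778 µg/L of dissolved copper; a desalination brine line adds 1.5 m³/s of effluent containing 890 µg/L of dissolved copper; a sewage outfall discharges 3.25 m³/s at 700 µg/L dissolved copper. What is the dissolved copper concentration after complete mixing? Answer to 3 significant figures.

Flow-weighted average: C = (17.00·1.700 + 3.180·778.0 + 1.500·890.0 + 3.250·700.0) / 24.93 = 6113/24.93 = 245.2 µg/L.

245 µg/L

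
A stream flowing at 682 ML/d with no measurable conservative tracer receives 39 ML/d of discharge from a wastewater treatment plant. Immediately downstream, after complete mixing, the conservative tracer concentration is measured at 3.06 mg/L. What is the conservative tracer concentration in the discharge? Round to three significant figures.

56.6 mg/L

Mass balance: 682.0·0 + 39.00·Cₑ = 721.0·3.060
→ Cₑ = (721.0·3.060 − 682.0·0) / 39.00 = 56.57 mg/L.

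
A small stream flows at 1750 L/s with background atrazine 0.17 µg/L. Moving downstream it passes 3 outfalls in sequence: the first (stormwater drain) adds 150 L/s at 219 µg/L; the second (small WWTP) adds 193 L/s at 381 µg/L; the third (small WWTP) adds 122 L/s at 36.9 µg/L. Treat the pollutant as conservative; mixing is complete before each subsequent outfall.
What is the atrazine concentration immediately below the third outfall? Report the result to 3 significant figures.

Below outfall 1: Q → 1900 L/s, C = (1750·0.1700 + 150.0·219.0)/1900 = 17.45 µg/L.
Below outfall 2: Q → 2093 L/s, C = (1900·17.45 + 193.0·381.0)/2093 = 50.97 µg/L.
Below outfall 3: Q → 2215 L/s, C = (2093·50.97 + 122.0·36.90)/2215 = 50.20 µg/L.

50.2 µg/L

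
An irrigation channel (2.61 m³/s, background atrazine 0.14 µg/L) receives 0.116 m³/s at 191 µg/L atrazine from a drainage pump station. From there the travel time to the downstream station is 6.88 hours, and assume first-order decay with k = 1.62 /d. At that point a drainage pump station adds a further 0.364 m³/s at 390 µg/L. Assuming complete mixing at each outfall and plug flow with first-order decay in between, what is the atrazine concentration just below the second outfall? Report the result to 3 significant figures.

Flow-weighted average: C = (2.610·0.1400 + 0.1160·191.0) / 2.726 = 22.52/2.726 = 8.262 µg/L; combined flow 2.726 m³/s.
After decay, C = 8.262 × e^(−kt) = 8.262 × 0.6285 = 5.193 µg/L.
At the second outfall, C = (2.726·5.193 + 0.3640·390.0) / (2.726 + 0.3640) = 50.52 µg/L.

50.5 µg/L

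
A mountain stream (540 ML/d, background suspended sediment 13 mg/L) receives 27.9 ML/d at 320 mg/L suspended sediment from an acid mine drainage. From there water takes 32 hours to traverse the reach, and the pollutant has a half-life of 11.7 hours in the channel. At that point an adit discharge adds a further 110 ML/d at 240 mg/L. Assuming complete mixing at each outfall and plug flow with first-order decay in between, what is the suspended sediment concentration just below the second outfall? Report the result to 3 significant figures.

42.5 mg/L

Mass balance: C = (540.0·13.00 + 27.90·320.0) / 567.9 = 15950/567.9 = 28.08 mg/L; combined flow 567.9 ML/d.
Half-life 11.7 h → k = ln 2 / 11.7 = 0.05924 h⁻¹ = 1.422 d⁻¹.
Applying C = C₀e^(−kt): 28.08 × 0.1502 = 4.218 mg/L.
At the second outfall, C = (567.9·4.218 + 110.0·240.0) / (567.9 + 110.0) = 42.48 mg/L.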